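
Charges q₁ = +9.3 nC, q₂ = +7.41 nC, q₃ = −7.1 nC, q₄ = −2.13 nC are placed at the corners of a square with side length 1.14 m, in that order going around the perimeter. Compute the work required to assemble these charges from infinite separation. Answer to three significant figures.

-3.65×10⁻⁷ J

The assembly work is the sum of pairwise potential energies, U = Σ_{i<j} kqᵢqⱼ/rᵢⱼ.
The four side pairs have separation 1.14 m and the two diagonal pairs 1.61 m.
Summing all 6 pair terms gives U = -3.65×10⁻⁷ J.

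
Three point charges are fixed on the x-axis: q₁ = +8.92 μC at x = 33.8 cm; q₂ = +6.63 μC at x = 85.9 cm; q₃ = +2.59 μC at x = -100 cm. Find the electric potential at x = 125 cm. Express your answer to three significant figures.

2.51×10⁵ V

Electric potential is a scalar, so the contributions from each charge add algebraically: V = Σ kqᵢ/rᵢ.
Distances from the field point to each charge: r₁ = 0.912 m, r₂ = 0.391 m, r₃ = 2.25 m.
V = k[(8.92×10⁻⁶)/(0.912) + (6.63×10⁻⁶)/(0.391) + (2.59×10⁻⁶)/(2.25)] = 2.51×10⁵ V.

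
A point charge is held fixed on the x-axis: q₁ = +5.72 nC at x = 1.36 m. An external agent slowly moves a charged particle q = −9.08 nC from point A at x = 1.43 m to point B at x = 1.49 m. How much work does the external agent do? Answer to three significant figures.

3.08×10⁻⁶ J

For quasistatic motion the external work equals the change in potential energy: W_ext = qΔV = q(V_B − V_A).
At A: distance to the source charge is 0.0700 m; V_A = kq₁/r = 735 V.
At B: distance to the source charge is 0.130 m; V_B = kq₁/r = 396 V.
ΔV = V_B − V_A = -339 V.
W_ext = qΔV = (-9.08×10⁻⁹ C)(-339 V) = 3.08×10⁻⁶ J.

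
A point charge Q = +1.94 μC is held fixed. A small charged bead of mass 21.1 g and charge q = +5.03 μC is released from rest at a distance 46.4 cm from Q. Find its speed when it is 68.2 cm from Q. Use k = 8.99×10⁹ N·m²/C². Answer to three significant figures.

2.39 m/s

Only the electrostatic force acts, so mechanical energy is conserved: ½mv² = U₁ − U₂ = kQq(1/r₁ − 1/r₂).
U₁ − U₂ = (8.99×10⁹ N·m²/C²)(1.94×10⁻⁶ C)(5.03×10⁻⁶ C)(1/0.464 − 1/0.682) = 0.0604 J.
v = √(2·0.0604/0.0211) = 2.39 m/s.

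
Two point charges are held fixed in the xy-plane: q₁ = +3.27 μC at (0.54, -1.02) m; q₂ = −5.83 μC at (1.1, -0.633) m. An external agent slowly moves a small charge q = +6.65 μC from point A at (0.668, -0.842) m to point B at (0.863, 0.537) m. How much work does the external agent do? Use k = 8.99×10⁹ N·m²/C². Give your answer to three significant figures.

For quasistatic motion the external work equals the change in potential energy: W_ext = qΔV = q(V_B − V_A).
At A: distances to the source charges are 0.219 m, 0.480 m; V_A = Σ kqᵢ/rᵢ = 2.49×10⁴ V.
At B: distances to the source charges are 1.59 m, 1.19 m; V_B = Σ kqᵢ/rᵢ = -2.54×10⁴ V.
ΔV = V_B − V_A = -5.03×10⁴ V.
W_ext = qΔV = (6.65×10⁻⁶ C)(-5.03×10⁴ V) = -0.334 J.

-0.334 J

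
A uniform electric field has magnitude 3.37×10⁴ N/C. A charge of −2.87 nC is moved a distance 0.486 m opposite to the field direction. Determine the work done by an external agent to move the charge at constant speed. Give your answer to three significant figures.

-4.70×10⁻⁵ J

The potential change for a displacement 0.486 m opposite to the field direction is ΔV = +Ed = 1.64×10⁴ V.
W_ext = qΔV = -4.70×10⁻⁵ J.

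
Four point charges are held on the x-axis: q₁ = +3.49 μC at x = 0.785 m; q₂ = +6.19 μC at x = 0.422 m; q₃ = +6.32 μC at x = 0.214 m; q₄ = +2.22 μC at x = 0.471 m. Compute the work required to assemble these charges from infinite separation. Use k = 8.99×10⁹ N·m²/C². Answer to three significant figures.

5.81 J

The work to assemble the configuration equals its total potential energy, U = Σ kqᵢqⱼ/rᵢⱼ over all pairs.
Pair separations: r₁₂ = 0.363 m, r₁₃ = 0.571 m, r₁₄ = 0.314 m, r₂₃ = 0.208 m, r₂₄ = 0.0490 m, r₃₄ = 0.257 m.
Summing all 6 pair terms gives U = 5.81 J.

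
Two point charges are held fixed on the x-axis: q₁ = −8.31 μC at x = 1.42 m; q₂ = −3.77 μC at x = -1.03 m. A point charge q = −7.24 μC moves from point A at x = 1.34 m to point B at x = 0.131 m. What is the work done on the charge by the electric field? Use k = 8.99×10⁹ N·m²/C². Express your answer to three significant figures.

6.23 J

The work done by the electric force is W_field = −ΔU = −q(V_B − V_A) = q(V_A − V_B).
At A: distances to the source charges are 0.0800 m, 2.37 m; V_A = Σ kqᵢ/rᵢ = -9.48×10⁵ V.
At B: distances to the source charges are 1.29 m, 1.16 m; V_B = Σ kqᵢ/rᵢ = -8.71×10⁴ V.
ΔV = V_B − V_A = 8.61×10⁵ V.
W_field = −qΔV = −(-7.24×10⁻⁶ C)(8.61×10⁵ V) = 6.23 J.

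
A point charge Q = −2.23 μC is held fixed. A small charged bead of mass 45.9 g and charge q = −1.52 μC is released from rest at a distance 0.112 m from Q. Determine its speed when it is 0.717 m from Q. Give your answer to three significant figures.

Only the electrostatic force acts, so mechanical energy is conserved: ½mv² = U₁ − U₂ = kQq(1/r₁ − 1/r₂).
U₁ − U₂ = (8.99×10⁹ N·m²/C²)(-2.23×10⁻⁶ C)(-1.52×10⁻⁶ C)(1/0.112 − 1/0.717) = 0.230 J.
v = √(2·0.230/0.0459) = 3.16 m/s.

3.16 m/s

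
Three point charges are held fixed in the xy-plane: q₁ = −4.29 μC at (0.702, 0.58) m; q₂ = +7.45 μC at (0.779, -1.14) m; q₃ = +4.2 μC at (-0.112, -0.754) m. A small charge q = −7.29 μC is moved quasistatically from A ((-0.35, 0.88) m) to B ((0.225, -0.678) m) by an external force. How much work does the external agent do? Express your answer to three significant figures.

-1.14 J

For quasistatic motion the external work equals the change in potential energy: W_ext = qΔV = q(V_B − V_A).
At A: distances to the source charges are 1.09 m, 2.31 m, 1.65 m; V_A = Σ kqᵢ/rᵢ = 1.66×10⁴ V.
At B: distances to the source charges are 1.35 m, 0.721 m, 0.345 m; V_B = Σ kqᵢ/rᵢ = 1.73×10⁵ V.
ΔV = V_B − V_A = 1.57×10⁵ V.
W_ext = qΔV = (-7.29×10⁻⁶ C)(1.57×10⁵ V) = -1.14 J.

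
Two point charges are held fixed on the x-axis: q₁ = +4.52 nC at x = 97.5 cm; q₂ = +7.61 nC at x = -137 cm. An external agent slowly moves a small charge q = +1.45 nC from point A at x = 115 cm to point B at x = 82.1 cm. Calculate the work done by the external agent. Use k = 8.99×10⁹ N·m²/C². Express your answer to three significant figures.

For quasistatic motion the external work equals the change in potential energy: W_ext = qΔV = q(V_B − V_A).
At A: distances to the source charges are 0.175 m, 2.52 m; V_A = Σ kqᵢ/rᵢ = 259 V.
At B: distances to the source charges are 0.154 m, 2.19 m; V_B = Σ kqᵢ/rᵢ = 295 V.
ΔV = V_B − V_A = 35.7 V.
W_ext = qΔV = (1.45×10⁻⁹ C)(35.7 V) = 5.18×10⁻⁸ J.

5.18×10⁻⁸ J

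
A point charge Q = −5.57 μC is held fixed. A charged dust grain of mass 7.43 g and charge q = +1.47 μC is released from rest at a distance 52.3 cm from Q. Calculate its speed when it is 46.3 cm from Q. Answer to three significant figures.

2.22 m/s

Only the electrostatic force acts, so mechanical energy is conserved: ½mv² = U₁ − U₂ = kQq(1/r₁ − 1/r₂).
U₁ − U₂ = (8.99×10⁹ N·m²/C²)(-5.57×10⁻⁶ C)(1.47×10⁻⁶ C)(1/0.523 − 1/0.463) = 0.0182 J.
v = √(2·0.0182/7.43×10⁻³) = 2.22 m/s.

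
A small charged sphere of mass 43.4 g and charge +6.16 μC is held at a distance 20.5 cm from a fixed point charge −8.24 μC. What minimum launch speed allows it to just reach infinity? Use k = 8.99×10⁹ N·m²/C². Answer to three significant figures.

10.1 m/s

To just escape, total mechanical energy must reach zero at infinity: ½mv²_min + U = 0, so ½mv²_min = −U = |kQq|/r.
|U| = |kQq|/r = (8.99×10⁹ N·m²/C²)(8.24×10⁻⁶)(6.16×10⁻⁶)/(0.205) = 2.23 J.
v_min = √(2|U|/m) = √(2·2.23/0.0434) = 10.1 m/s.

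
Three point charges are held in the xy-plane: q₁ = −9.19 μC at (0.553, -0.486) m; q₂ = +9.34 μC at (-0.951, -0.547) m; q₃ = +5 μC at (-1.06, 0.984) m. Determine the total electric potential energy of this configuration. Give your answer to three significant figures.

-0.428 J

The work to assemble the configuration equals its total potential energy, U = Σ kqᵢqⱼ/rᵢⱼ over all pairs.
Pair separations: r₁₂ = 1.51 m, r₁₃ = 2.18 m, r₂₃ = 1.53 m.
U = (-0.513) + (-0.189) + (0.274) = -0.428 J.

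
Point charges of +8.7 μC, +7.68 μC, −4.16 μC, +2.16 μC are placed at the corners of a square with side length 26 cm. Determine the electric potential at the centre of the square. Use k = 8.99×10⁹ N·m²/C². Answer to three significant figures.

Electric potential is a scalar, so the contributions from each charge add algebraically: V = Σ kqᵢ/rᵢ.
The distance from each corner to the centre is a√2/2 = 0.184 m.
V = k[(8.70×10⁻⁶)/(0.184) + (7.68×10⁻⁶)/(0.184) + (-4.16×10⁻⁶)/(0.184) + (2.16×10⁻⁶)/(0.184)] = 7.03×10⁵ V.

7.03×10⁵ V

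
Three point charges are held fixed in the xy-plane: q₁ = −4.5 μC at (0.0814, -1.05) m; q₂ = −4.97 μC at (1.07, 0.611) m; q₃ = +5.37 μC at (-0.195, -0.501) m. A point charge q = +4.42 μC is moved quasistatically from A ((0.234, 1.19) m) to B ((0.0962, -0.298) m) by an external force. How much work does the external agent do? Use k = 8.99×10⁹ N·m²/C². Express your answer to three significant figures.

For quasistatic motion the external work equals the change in potential energy: W_ext = qΔV = q(V_B − V_A).
At A: distances to the source charges are 2.25 m, 1.02 m, 1.74 m; V_A = Σ kqᵢ/rᵢ = -3.43×10⁴ V.
At B: distances to the source charges are 0.752 m, 1.33 m, 0.355 m; V_B = Σ kqᵢ/rᵢ = 4.87×10⁴ V.
ΔV = V_B − V_A = 8.30×10⁴ V.
W_ext = qΔV = (4.42×10⁻⁶ C)(8.30×10⁴ V) = 0.367 J.

0.367 J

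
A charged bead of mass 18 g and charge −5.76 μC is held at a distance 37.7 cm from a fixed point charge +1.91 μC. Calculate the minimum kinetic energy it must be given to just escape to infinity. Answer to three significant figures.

To just escape, total mechanical energy must reach zero at infinity: ½mv²_min + U = 0, so ½mv²_min = −U = |kQq|/r.
|U| = |kQq|/r = (8.99×10⁹ N·m²/C²)(1.91×10⁻⁶)(5.76×10⁻⁶)/(0.377) = 0.262 J.

0.262 J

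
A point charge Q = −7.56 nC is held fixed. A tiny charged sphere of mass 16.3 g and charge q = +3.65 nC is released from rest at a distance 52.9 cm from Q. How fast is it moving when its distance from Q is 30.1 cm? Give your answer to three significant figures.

Only the electrostatic force acts, so mechanical energy is conserved: ½mv² = U₁ − U₂ = kQq(1/r₁ − 1/r₂).
U₁ − U₂ = (8.99×10⁹ N·m²/C²)(-7.56×10⁻⁹ C)(3.65×10⁻⁹ C)(1/0.529 − 1/0.301) = 3.55×10⁻⁷ J.
v = √(2·3.55×10⁻⁷/0.0163) = 6.60×10⁻³ m/s.

6.60×10⁻³ m/s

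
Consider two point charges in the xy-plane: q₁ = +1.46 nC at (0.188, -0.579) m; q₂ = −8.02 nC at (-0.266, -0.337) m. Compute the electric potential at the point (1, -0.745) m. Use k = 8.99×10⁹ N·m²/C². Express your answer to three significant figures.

The total potential is the scalar sum of each charge's contribution, V = Σ kqᵢ/rᵢ.
Distances from the field point to each charge: r₁ = 0.829 m, r₂ = 1.33 m.
V = k[(1.46×10⁻⁹)/(0.829) + (-8.02×10⁻⁹)/(1.33)] = -38.4 V.

-38.4 V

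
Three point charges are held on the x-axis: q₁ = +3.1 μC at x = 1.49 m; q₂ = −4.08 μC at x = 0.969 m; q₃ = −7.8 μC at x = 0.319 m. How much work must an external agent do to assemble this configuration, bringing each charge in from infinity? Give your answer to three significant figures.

0.0363 J

The work to assemble the configuration equals its total potential energy, U = Σ kqᵢqⱼ/rᵢⱼ over all pairs.
Pair separations: r₁₂ = 0.521 m, r₁₃ = 1.17 m, r₂₃ = 0.650 m.
U = (-0.218) + (-0.186) + (0.440) = 0.0363 J.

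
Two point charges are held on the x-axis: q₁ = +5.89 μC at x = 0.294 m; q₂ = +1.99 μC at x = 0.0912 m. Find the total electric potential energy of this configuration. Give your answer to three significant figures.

The work to assemble the configuration equals its total potential energy, U = Σ kqᵢqⱼ/rᵢⱼ over all pairs.
Pair separations: r₁₂ = 0.203 m.
U = (0.520) = 0.520 J.

0.520 J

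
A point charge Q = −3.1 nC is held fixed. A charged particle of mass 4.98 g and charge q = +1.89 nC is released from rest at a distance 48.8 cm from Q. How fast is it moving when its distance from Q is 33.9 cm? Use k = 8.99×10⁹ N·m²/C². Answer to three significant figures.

Only the electrostatic force acts, so mechanical energy is conserved: ½mv² = U₁ − U₂ = kQq(1/r₁ − 1/r₂).
U₁ − U₂ = (8.99×10⁹ N·m²/C²)(-3.10×10⁻⁹ C)(1.89×10⁻⁹ C)(1/0.488 − 1/0.339) = 4.74×10⁻⁸ J.
v = √(2·4.74×10⁻⁸/4.98×10⁻³) = 4.36×10⁻³ m/s.

4.36×10⁻³ m/s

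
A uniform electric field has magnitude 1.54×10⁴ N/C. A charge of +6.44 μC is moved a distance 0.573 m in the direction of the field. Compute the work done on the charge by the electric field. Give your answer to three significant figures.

The potential change for a displacement 0.573 m in the direction of the field is ΔV = −Ed = -8820 V.
W_field = −qΔV = 0.0568 J.

0.0568 J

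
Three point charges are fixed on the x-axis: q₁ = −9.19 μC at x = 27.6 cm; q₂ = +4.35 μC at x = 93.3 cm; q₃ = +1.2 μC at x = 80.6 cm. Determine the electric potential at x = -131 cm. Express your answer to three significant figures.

-2.96×10⁴ V

Electric potential is a scalar, so the contributions from each charge add algebraically: V = Σ kqᵢ/rᵢ.
Distances from the field point to each charge: r₁ = 1.59 m, r₂ = 2.24 m, r₃ = 2.12 m.
V = k[(-9.19×10⁻⁶)/(1.59) + (4.35×10⁻⁶)/(2.24) + (1.20×10⁻⁶)/(2.12)] = -2.96×10⁴ V.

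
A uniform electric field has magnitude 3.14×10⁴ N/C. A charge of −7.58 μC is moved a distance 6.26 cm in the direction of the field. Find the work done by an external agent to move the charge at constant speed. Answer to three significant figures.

0.0149 J

The potential change for a displacement 6.26 cm in the direction of the field is ΔV = −Ed = -1970 V.
W_ext = qΔV = 0.0149 J.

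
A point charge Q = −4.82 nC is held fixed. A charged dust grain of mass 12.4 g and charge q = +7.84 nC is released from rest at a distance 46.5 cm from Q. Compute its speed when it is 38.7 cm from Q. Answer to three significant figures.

4.87×10⁻³ m/s

Only the electrostatic force acts, so mechanical energy is conserved: ½mv² = U₁ − U₂ = kQq(1/r₁ − 1/r₂).
U₁ − U₂ = (8.99×10⁹ N·m²/C²)(-4.82×10⁻⁹ C)(7.84×10⁻⁹ C)(1/0.465 − 1/0.387) = 1.47×10⁻⁷ J.
v = √(2·1.47×10⁻⁷/0.0124) = 4.87×10⁻³ m/s.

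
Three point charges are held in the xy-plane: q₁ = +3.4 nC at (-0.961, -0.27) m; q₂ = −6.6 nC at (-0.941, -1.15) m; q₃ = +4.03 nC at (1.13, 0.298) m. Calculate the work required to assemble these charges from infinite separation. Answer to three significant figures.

The assembly work is the sum of pairwise potential energies, U = Σ_{i<j} kqᵢqⱼ/rᵢⱼ.
Pair separations: r₁₂ = 0.880 m, r₁₃ = 2.17 m, r₂₃ = 2.53 m.
U = (-2.29×10⁻⁷) + (5.68×10⁻⁸) + (-9.46×10⁻⁸) = -2.67×10⁻⁷ J.

-2.67×10⁻⁷ J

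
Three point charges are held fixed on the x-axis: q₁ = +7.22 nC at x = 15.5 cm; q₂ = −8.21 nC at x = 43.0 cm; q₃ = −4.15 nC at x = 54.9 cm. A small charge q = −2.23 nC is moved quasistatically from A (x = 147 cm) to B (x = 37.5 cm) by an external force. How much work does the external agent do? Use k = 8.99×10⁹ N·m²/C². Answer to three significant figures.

2.67×10⁻⁶ J

For quasistatic motion the external work equals the change in potential energy: W_ext = qΔV = q(V_B − V_A).
At A: distances to the source charges are 1.31 m, 1.04 m, 0.921 m; V_A = Σ kqᵢ/rᵢ = -62.1 V.
At B: distances to the source charges are 0.220 m, 0.0550 m, 0.174 m; V_B = Σ kqᵢ/rᵢ = -1260 V.
ΔV = V_B − V_A = -1200 V.
W_ext = qΔV = (-2.23×10⁻⁹ C)(-1200 V) = 2.67×10⁻⁶ J.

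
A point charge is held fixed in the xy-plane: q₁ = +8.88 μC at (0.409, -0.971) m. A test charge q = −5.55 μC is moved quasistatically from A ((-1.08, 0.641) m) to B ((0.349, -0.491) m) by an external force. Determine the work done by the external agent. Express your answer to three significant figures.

For quasistatic motion the external work equals the change in potential energy: W_ext = qΔV = q(V_B − V_A).
At A: distance to the source charge is 2.19 m; V_A = kq₁/r = 3.64×10⁴ V.
At B: distance to the source charge is 0.484 m; V_B = kq₁/r = 1.65×10⁵ V.
ΔV = V_B − V_A = 1.29×10⁵ V.
W_ext = qΔV = (-5.55×10⁻⁶ C)(1.29×10⁵ V) = -0.714 J.

-0.714 J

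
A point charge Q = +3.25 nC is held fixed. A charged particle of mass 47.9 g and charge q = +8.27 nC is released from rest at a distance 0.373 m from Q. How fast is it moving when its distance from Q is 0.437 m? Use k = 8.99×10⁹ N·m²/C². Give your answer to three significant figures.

1.99×10⁻³ m/s

Only the electrostatic force acts, so mechanical energy is conserved: ½mv² = U₁ − U₂ = kQq(1/r₁ − 1/r₂).
U₁ − U₂ = (8.99×10⁹ N·m²/C²)(3.25×10⁻⁹ C)(8.27×10⁻⁹ C)(1/0.373 − 1/0.437) = 9.49×10⁻⁸ J.
v = √(2·9.49×10⁻⁸/0.0479) = 1.99×10⁻³ m/s.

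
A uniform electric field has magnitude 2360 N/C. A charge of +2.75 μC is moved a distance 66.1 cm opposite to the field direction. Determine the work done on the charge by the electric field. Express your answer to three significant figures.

-4.29×10⁻³ J

The potential change for a displacement 66.1 cm opposite to the field direction is ΔV = +Ed = 1560 V.
W_field = −qΔV = -4.29×10⁻³ J.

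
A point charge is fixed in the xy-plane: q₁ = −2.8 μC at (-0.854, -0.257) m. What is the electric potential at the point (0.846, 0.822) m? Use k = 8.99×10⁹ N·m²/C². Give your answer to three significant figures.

-1.25×10⁴ V

The total potential is the scalar sum of each charge's contribution, V = Σ kqᵢ/rᵢ.
Distances from the field point to each charge: r₁ = 2.01 m.
V = k[(-2.80×10⁻⁶)/(2.01)] = -1.25×10⁴ V.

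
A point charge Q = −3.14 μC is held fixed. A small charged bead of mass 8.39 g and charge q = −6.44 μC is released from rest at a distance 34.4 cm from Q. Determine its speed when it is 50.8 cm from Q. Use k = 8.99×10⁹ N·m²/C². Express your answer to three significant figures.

6.38 m/s

Only the electrostatic force acts, so mechanical energy is conserved: ½mv² = U₁ − U₂ = kQq(1/r₁ − 1/r₂).
U₁ − U₂ = (8.99×10⁹ N·m²/C²)(-3.14×10⁻⁶ C)(-6.44×10⁻⁶ C)(1/0.344 − 1/0.508) = 0.171 J.
v = √(2·0.171/8.39×10⁻³) = 6.38 m/s.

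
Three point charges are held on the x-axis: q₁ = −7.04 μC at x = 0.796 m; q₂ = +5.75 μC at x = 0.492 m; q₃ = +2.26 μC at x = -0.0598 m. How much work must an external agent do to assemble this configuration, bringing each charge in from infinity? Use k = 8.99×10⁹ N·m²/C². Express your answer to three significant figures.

The assembly work is the sum of pairwise potential energies, U = Σ_{i<j} kqᵢqⱼ/rᵢⱼ.
Pair separations: r₁₂ = 0.304 m, r₁₃ = 0.856 m, r₂₃ = 0.552 m.
U = (-1.20) + (-0.167) + (0.212) = -1.15 J.

-1.15 J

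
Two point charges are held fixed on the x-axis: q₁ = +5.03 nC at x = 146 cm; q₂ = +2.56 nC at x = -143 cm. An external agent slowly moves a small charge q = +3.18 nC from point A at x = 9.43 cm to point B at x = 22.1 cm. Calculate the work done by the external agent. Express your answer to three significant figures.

7.08×10⁻⁹ J

For quasistatic motion the external work equals the change in potential energy: W_ext = qΔV = q(V_B − V_A).
At A: distances to the source charges are 1.37 m, 1.52 m; V_A = Σ kqᵢ/rᵢ = 48.2 V.
At B: distances to the source charges are 1.24 m, 1.65 m; V_B = Σ kqᵢ/rᵢ = 50.4 V.
ΔV = V_B − V_A = 2.23 V.
W_ext = qΔV = (3.18×10⁻⁹ C)(2.23 V) = 7.08×10⁻⁹ J.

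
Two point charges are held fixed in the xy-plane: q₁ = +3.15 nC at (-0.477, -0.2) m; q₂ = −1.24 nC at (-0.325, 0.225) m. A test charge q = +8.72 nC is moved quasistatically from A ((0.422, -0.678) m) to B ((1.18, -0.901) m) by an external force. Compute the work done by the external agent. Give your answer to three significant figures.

-7.40×10⁻⁸ J

For quasistatic motion the external work equals the change in potential energy: W_ext = qΔV = q(V_B − V_A).
At A: distances to the source charges are 1.02 m, 1.17 m; V_A = Σ kqᵢ/rᵢ = 18.3 V.
At B: distances to the source charges are 1.80 m, 1.88 m; V_B = Σ kqᵢ/rᵢ = 9.81 V.
ΔV = V_B − V_A = -8.49 V.
W_ext = qΔV = (8.72×10⁻⁹ C)(-8.49 V) = -7.40×10⁻⁸ J.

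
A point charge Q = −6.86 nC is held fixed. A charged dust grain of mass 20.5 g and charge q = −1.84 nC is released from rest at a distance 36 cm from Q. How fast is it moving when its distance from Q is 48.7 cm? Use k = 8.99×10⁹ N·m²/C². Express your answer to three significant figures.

2.83×10⁻³ m/s

Only the electrostatic force acts, so mechanical energy is conserved: ½mv² = U₁ − U₂ = kQq(1/r₁ − 1/r₂).
U₁ − U₂ = (8.99×10⁹ N·m²/C²)(-6.86×10⁻⁹ C)(-1.84×10⁻⁹ C)(1/0.360 − 1/0.487) = 8.22×10⁻⁸ J.
v = √(2·8.22×10⁻⁸/0.0205) = 2.83×10⁻³ m/s.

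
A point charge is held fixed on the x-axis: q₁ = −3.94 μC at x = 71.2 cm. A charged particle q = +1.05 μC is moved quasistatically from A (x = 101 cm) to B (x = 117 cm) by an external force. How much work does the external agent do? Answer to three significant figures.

0.0436 J

For quasistatic motion the external work equals the change in potential energy: W_ext = qΔV = q(V_B − V_A).
At A: distance to the source charge is 0.298 m; V_A = kq₁/r = -1.19×10⁵ V.
At B: distance to the source charge is 0.458 m; V_B = kq₁/r = -7.73×10⁴ V.
ΔV = V_B − V_A = 4.15×10⁴ V.
W_ext = qΔV = (1.05×10⁻⁶ C)(4.15×10⁴ V) = 0.0436 J.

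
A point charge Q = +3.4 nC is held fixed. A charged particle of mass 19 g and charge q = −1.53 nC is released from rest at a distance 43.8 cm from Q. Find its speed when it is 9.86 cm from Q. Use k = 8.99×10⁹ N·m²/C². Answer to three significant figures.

6.22×10⁻³ m/s

Only the electrostatic force acts, so mechanical energy is conserved: ½mv² = U₁ − U₂ = kQq(1/r₁ − 1/r₂).
U₁ − U₂ = (8.99×10⁹ N·m²/C²)(3.40×10⁻⁹ C)(-1.53×10⁻⁹ C)(1/0.438 − 1/0.0986) = 3.68×10⁻⁷ J.
v = √(2·3.68×10⁻⁷/0.0190) = 6.22×10⁻³ m/s.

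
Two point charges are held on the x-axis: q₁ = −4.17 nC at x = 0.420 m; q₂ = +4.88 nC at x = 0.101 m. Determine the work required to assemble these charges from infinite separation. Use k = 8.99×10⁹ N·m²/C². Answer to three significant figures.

-5.73×10⁻⁷ J

The assembly work is the sum of pairwise potential energies, U = Σ_{i<j} kqᵢqⱼ/rᵢⱼ.
Pair separations: r₁₂ = 0.319 m.
U = (-5.73×10⁻⁷) = -5.73×10⁻⁷ J.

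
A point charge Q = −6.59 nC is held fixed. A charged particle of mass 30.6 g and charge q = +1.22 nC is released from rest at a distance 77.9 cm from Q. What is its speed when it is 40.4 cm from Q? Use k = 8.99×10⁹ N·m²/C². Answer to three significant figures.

2.37×10⁻³ m/s

Only the electrostatic force acts, so mechanical energy is conserved: ½mv² = U₁ − U₂ = kQq(1/r₁ − 1/r₂).
U₁ − U₂ = (8.99×10⁹ N·m²/C²)(-6.59×10⁻⁹ C)(1.22×10⁻⁹ C)(1/0.779 − 1/0.404) = 8.61×10⁻⁸ J.
v = √(2·8.61×10⁻⁸/0.0306) = 2.37×10⁻³ m/s.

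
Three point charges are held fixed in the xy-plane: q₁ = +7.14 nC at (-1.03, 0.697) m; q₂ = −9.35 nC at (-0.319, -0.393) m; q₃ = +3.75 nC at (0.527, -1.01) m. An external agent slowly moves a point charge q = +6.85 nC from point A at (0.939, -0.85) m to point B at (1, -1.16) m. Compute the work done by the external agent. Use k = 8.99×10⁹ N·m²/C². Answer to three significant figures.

For quasistatic motion the external work equals the change in potential energy: W_ext = qΔV = q(V_B − V_A).
At A: distances to the source charges are 2.50 m, 1.34 m, 0.442 m; V_A = Σ kqᵢ/rᵢ = 39.1 V.
At B: distances to the source charges are 2.75 m, 1.53 m, 0.496 m; V_B = Σ kqᵢ/rᵢ = 36.2 V.
ΔV = V_B − V_A = -2.93 V.
W_ext = qΔV = (6.85×10⁻⁹ C)(-2.93 V) = -2.01×10⁻⁸ J.

-2.01×10⁻⁸ J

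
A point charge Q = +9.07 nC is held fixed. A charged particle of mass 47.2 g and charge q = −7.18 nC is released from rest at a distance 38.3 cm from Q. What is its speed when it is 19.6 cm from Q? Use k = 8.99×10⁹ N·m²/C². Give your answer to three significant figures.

7.86×10⁻³ m/s

Only the electrostatic force acts, so mechanical energy is conserved: ½mv² = U₁ − U₂ = kQq(1/r₁ − 1/r₂).
U₁ − U₂ = (8.99×10⁹ N·m²/C²)(9.07×10⁻⁹ C)(-7.18×10⁻⁹ C)(1/0.383 − 1/0.196) = 1.46×10⁻⁶ J.
v = √(2·1.46×10⁻⁶/0.0472) = 7.86×10⁻³ m/s.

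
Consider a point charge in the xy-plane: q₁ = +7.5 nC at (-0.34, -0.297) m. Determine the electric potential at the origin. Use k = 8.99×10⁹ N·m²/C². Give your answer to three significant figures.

The total potential is the scalar sum of each charge's contribution, V = Σ kqᵢ/rᵢ.
Distances from the field point to each charge: r₁ = 0.451 m.
V = k[(7.50×10⁻⁹)/(0.451)] = 149 V.

149 V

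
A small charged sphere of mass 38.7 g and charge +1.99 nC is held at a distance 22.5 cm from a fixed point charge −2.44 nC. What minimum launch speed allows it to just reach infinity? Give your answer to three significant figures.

3.17×10⁻³ m/s

To just escape, total mechanical energy must reach zero at infinity: ½mv²_min + U = 0, so ½mv²_min = −U = |kQq|/r.
|U| = |kQq|/r = (8.99×10⁹ N·m²/C²)(2.44×10⁻⁹)(1.99×10⁻⁹)/(0.225) = 1.94×10⁻⁷ J.
v_min = √(2|U|/m) = √(2·1.94×10⁻⁷/0.0387) = 3.17×10⁻³ m/s.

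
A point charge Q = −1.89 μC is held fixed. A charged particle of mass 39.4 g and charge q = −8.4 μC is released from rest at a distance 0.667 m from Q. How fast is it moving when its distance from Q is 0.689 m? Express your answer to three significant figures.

0.589 m/s

Only the electrostatic force acts, so mechanical energy is conserved: ½mv² = U₁ − U₂ = kQq(1/r₁ − 1/r₂).
U₁ − U₂ = (8.99×10⁹ N·m²/C²)(-1.89×10⁻⁶ C)(-8.40×10⁻⁶ C)(1/0.667 − 1/0.689) = 6.83×10⁻³ J.
v = √(2·6.83×10⁻³/0.0394) = 0.589 m/s.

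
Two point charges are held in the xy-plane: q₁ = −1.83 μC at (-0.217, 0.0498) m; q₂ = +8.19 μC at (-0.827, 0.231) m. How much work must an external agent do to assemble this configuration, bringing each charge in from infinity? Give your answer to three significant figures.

The work to assemble the configuration equals its total potential energy, U = Σ kqᵢqⱼ/rᵢⱼ over all pairs.
Pair separations: r₁₂ = 0.636 m.
U = (-0.212) = -0.212 J.

-0.212 J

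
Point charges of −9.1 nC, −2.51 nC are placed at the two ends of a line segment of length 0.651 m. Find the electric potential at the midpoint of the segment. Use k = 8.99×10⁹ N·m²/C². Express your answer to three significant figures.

-321 V

The total potential is the scalar sum of each charge's contribution, V = Σ kqᵢ/rᵢ.
Each charge is 0.326 m from the midpoint.
V = k[(-9.10×10⁻⁹)/(0.326) + (-2.51×10⁻⁹)/(0.326)] = -321 V.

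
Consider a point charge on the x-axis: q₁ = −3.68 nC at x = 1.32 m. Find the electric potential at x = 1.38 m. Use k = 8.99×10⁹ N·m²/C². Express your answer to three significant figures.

-551 V

Electric potential is a scalar, so the contributions from each charge add algebraically: V = Σ kqᵢ/rᵢ.
V = k[(-3.68×10⁻⁹)/(0.0600)] = -551 V.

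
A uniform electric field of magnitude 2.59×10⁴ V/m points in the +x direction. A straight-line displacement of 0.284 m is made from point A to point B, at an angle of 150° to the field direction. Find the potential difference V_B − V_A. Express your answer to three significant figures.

6370 V

Only the component of displacement along E changes the potential: ΔV = −E·d·cosθ.
ΔV = −(2.59×10⁴ V/m)(0.284 m)cos150° = 6370 V.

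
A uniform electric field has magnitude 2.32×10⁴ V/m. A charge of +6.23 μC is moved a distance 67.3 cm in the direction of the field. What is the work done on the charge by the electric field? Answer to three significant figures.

0.0973 J

The potential change for a displacement 67.3 cm in the direction of the field is ΔV = −Ed = -1.56×10⁴ V.
W_field = −qΔV = 0.0973 J.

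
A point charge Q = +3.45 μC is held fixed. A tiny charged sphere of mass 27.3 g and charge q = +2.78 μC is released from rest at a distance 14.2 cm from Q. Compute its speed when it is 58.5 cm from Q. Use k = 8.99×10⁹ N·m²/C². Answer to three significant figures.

Only the electrostatic force acts, so mechanical energy is conserved: ½mv² = U₁ − U₂ = kQq(1/r₁ − 1/r₂).
U₁ − U₂ = (8.99×10⁹ N·m²/C²)(3.45×10⁻⁶ C)(2.78×10⁻⁶ C)(1/0.142 − 1/0.585) = 0.460 J.
v = √(2·0.460/0.0273) = 5.80 m/s.

5.80 m/s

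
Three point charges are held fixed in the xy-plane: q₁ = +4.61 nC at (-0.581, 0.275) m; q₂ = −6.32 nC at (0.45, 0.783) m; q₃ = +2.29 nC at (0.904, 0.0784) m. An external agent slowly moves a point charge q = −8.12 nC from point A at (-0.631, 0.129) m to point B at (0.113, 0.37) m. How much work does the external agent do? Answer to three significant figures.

2.11×10⁻⁶ J

For quasistatic motion the external work equals the change in potential energy: W_ext = qΔV = q(V_B − V_A).
At A: distances to the source charges are 0.154 m, 1.26 m, 1.54 m; V_A = Σ kqᵢ/rᵢ = 237 V.
At B: distances to the source charges are 0.700 m, 0.533 m, 0.843 m; V_B = Σ kqᵢ/rᵢ = -23.0 V.
ΔV = V_B − V_A = -260 V.
W_ext = qΔV = (-8.12×10⁻⁹ C)(-260 V) = 2.11×10⁻⁶ J.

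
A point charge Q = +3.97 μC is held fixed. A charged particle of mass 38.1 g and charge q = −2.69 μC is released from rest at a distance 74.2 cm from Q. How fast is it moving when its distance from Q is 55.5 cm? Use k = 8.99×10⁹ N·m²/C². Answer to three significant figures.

1.51 m/s

Only the electrostatic force acts, so mechanical energy is conserved: ½mv² = U₁ − U₂ = kQq(1/r₁ − 1/r₂).
U₁ − U₂ = (8.99×10⁹ N·m²/C²)(3.97×10⁻⁶ C)(-2.69×10⁻⁶ C)(1/0.742 − 1/0.555) = 0.0436 J.
v = √(2·0.0436/0.0381) = 1.51 m/s.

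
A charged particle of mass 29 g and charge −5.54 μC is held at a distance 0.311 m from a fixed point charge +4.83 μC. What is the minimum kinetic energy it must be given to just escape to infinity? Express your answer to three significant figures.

0.773 J

To just escape, total mechanical energy must reach zero at infinity: ½mv²_min + U = 0, so ½mv²_min = −U = |kQq|/r.
|U| = |kQq|/r = (8.99×10⁹ N·m²/C²)(4.83×10⁻⁶)(5.54×10⁻⁶)/(0.311) = 0.773 J.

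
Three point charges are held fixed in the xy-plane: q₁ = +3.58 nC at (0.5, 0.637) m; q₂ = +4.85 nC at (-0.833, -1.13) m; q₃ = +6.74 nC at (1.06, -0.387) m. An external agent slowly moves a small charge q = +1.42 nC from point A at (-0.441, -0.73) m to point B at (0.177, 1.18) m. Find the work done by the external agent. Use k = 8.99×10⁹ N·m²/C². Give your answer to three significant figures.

For quasistatic motion the external work equals the change in potential energy: W_ext = qΔV = q(V_B − V_A).
At A: distances to the source charges are 1.66 m, 0.560 m, 1.54 m; V_A = Σ kqᵢ/rᵢ = 137 V.
At B: distances to the source charges are 0.632 m, 2.52 m, 1.80 m; V_B = Σ kqᵢ/rᵢ = 102 V.
ΔV = V_B − V_A = -34.7 V.
W_ext = qΔV = (1.42×10⁻⁹ C)(-34.7 V) = -4.92×10⁻⁸ J.

-4.92×10⁻⁸ J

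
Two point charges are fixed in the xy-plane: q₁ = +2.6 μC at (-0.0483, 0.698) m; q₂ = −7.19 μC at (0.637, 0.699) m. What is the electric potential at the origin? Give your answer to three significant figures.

The total potential is the scalar sum of each charge's contribution, V = Σ kqᵢ/rᵢ.
Distances from the field point to each charge: r₁ = 0.700 m, r₂ = 0.946 m.
V = k[(2.60×10⁻⁶)/(0.700) + (-7.19×10⁻⁶)/(0.946)] = -3.49×10⁴ V.

-3.49×10⁴ V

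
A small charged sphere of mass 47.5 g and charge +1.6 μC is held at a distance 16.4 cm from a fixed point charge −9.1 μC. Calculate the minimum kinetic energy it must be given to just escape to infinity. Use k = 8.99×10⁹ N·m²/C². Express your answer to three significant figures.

0.798 J

To just escape, total mechanical energy must reach zero at infinity: ½mv²_min + U = 0, so ½mv²_min = −U = |kQq|/r.
|U| = |kQq|/r = (8.99×10⁹ N·m²/C²)(9.10×10⁻⁶)(1.60×10⁻⁶)/(0.164) = 0.798 J.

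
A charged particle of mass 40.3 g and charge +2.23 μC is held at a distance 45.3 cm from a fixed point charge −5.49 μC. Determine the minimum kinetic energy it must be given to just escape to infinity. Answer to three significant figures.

0.243 J

To just escape, total mechanical energy must reach zero at infinity: ½mv²_min + U = 0, so ½mv²_min = −U = |kQq|/r.
|U| = |kQq|/r = (8.99×10⁹ N·m²/C²)(5.49×10⁻⁶)(2.23×10⁻⁶)/(0.453) = 0.243 J.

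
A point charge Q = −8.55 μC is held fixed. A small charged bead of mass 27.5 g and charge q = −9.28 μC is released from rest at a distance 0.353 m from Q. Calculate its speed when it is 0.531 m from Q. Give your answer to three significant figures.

Only the electrostatic force acts, so mechanical energy is conserved: ½mv² = U₁ − U₂ = kQq(1/r₁ − 1/r₂).
U₁ − U₂ = (8.99×10⁹ N·m²/C²)(-8.55×10⁻⁶ C)(-9.28×10⁻⁶ C)(1/0.353 − 1/0.531) = 0.677 J.
v = √(2·0.677/0.0275) = 7.02 m/s.

7.02 m/s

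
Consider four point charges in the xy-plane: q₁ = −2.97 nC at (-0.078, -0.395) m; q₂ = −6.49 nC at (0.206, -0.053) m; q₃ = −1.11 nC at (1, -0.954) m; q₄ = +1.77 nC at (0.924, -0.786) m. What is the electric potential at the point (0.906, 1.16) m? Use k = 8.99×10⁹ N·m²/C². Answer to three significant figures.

-52.7 V

The total potential is the scalar sum of each charge's contribution, V = Σ kqᵢ/rᵢ.
Distances from the field point to each charge: r₁ = 1.84 m, r₂ = 1.40 m, r₃ = 2.12 m, r₄ = 1.95 m.
V = k[(-2.97×10⁻⁹)/(1.84) + (-6.49×10⁻⁹)/(1.40) + (-1.11×10⁻⁹)/(2.12) + (1.77×10⁻⁹)/(1.95)] = -52.7 V.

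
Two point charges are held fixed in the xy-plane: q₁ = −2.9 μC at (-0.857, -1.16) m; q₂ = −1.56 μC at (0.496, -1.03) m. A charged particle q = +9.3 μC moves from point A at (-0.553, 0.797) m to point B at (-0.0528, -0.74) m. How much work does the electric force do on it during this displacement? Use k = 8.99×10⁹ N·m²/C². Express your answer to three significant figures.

0.293 J

The work done by the electric force is W_field = −ΔU = −q(V_B − V_A) = q(V_A − V_B).
At A: distances to the source charges are 1.98 m, 2.11 m; V_A = Σ kqᵢ/rᵢ = -1.98×10⁴ V.
At B: distances to the source charges are 0.907 m, 0.621 m; V_B = Σ kqᵢ/rᵢ = -5.13×10⁴ V.
ΔV = V_B − V_A = -3.15×10⁴ V.
W_field = −qΔV = −(9.30×10⁻⁶ C)(-3.15×10⁴ V) = 0.293 J.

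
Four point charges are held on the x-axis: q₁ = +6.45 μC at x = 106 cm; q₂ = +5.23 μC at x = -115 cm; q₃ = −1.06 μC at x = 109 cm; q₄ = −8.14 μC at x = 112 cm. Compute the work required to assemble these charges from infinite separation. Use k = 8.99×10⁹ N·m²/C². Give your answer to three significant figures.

The assembly work is the sum of pairwise potential energies, U = Σ_{i<j} kqᵢqⱼ/rᵢⱼ.
Pair separations: r₁₂ = 2.21 m, r₁₃ = 0.0300 m, r₁₄ = 0.0600 m, r₂₃ = 2.24 m, r₂₄ = 2.27 m, r₃₄ = 0.0300 m.
Summing all 6 pair terms gives U = -7.38 J.

-7.38 J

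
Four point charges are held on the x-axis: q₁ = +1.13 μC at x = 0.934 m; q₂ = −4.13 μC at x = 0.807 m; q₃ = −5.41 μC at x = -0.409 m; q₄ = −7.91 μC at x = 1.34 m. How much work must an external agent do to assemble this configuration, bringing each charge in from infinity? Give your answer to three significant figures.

0.367 J

The assembly work is the sum of pairwise potential energies, U = Σ_{i<j} kqᵢqⱼ/rᵢⱼ.
Pair separations: r₁₂ = 0.127 m, r₁₃ = 1.34 m, r₁₄ = 0.406 m, r₂₃ = 1.22 m, r₂₄ = 0.533 m, r₃₄ = 1.75 m.
Summing all 6 pair terms gives U = 0.367 J.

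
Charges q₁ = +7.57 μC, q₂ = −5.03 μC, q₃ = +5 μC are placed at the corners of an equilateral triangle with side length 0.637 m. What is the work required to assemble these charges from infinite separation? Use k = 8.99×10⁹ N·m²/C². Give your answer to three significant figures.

The assembly work is the sum of pairwise potential energies, U = Σ_{i<j} kqᵢqⱼ/rᵢⱼ.
All three pair separations equal the side length, 0.637 m.
U = (-0.537) + (0.534) + (-0.355) = -0.358 J.

-0.358 J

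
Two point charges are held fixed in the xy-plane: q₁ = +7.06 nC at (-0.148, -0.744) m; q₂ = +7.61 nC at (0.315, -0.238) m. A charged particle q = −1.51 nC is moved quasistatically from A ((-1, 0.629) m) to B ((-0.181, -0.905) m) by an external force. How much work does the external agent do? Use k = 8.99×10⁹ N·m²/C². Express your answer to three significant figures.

For quasistatic motion the external work equals the change in potential energy: W_ext = qΔV = q(V_B − V_A).
At A: distances to the source charges are 1.62 m, 1.58 m; V_A = Σ kqᵢ/rᵢ = 82.7 V.
At B: distances to the source charges are 0.164 m, 0.831 m; V_B = Σ kqᵢ/rᵢ = 468 V.
ΔV = V_B − V_A = 386 V.
W_ext = qΔV = (-1.51×10⁻⁹ C)(386 V) = -5.83×10⁻⁷ J.

-5.83×10⁻⁷ J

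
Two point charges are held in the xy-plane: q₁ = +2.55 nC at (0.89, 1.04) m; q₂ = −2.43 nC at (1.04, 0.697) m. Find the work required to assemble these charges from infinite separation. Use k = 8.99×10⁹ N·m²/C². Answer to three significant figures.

The work to assemble the configuration equals its total potential energy, U = Σ kqᵢqⱼ/rᵢⱼ over all pairs.
Pair separations: r₁₂ = 0.374 m.
U = (-1.49×10⁻⁷) = -1.49×10⁻⁷ J.

-1.49×10⁻⁷ J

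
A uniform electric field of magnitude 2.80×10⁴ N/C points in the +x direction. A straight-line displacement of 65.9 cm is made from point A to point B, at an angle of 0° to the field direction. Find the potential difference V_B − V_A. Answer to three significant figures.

-1.85×10⁴ V

Only the component of displacement along E changes the potential: ΔV = −E·d·cosθ.
ΔV = −(2.80×10⁴ V/m)(0.659 m)cos0° = -1.85×10⁴ V.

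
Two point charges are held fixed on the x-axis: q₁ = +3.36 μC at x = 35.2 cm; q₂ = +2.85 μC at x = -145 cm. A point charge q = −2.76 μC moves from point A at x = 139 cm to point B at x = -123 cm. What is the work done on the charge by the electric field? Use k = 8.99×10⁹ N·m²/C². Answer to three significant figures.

0.269 J

The work done by the electric force is W_field = −ΔU = −q(V_B − V_A) = q(V_A − V_B).
At A: distances to the source charges are 1.04 m, 2.84 m; V_A = Σ kqᵢ/rᵢ = 3.81×10⁴ V.
At B: distances to the source charges are 1.58 m, 0.220 m; V_B = Σ kqᵢ/rᵢ = 1.36×10⁵ V.
ΔV = V_B − V_A = 9.74×10⁴ V.
W_field = −qΔV = −(-2.76×10⁻⁶ C)(9.74×10⁴ V) = 0.269 J.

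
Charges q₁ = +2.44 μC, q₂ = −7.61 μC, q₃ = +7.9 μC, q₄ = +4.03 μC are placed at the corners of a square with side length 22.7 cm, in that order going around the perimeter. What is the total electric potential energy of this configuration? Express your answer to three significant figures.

The assembly work is the sum of pairwise potential energies, U = Σ_{i<j} kqᵢqⱼ/rᵢⱼ.
The four side pairs have separation 0.227 m and the two diagonal pairs 0.321 m.
Summing all 6 pair terms gives U = -1.79 J.

-1.79 J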